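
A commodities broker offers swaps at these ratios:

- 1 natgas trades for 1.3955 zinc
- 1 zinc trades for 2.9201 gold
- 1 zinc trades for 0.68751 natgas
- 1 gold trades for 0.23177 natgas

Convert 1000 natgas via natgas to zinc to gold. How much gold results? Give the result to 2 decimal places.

4075.00

1000 natgas × 1.3955 = 1395.5 zinc
1395.5 zinc × 2.9201 = 4074.99955 gold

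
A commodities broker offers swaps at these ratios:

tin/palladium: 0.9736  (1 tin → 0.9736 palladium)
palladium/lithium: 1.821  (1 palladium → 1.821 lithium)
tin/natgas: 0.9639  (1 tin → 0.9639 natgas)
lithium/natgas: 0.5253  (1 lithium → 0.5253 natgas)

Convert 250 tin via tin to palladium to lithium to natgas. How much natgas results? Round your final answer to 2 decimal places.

250 tin × 0.9736 = 243.4 palladium
243.4 palladium × 1.821 = 443.2314 lithium
443.2314 lithium × 0.5253 = 232.82945442 natgas

232.83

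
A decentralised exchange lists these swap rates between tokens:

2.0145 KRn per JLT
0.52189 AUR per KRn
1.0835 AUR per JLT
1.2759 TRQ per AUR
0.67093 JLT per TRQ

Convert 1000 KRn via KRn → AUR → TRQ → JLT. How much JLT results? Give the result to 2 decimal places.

446.76

1000 KRn × 0.52189 = 521.89 AUR
521.89 AUR × 1.2759 = 665.879451 TRQ
665.879451 TRQ × 0.67093 = 446.75850005943 JLT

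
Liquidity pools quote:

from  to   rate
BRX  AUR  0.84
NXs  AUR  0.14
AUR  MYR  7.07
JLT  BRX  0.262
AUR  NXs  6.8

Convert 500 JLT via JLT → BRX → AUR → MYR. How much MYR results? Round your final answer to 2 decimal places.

777.98

500 JLT × 0.262 = 131 BRX
131 BRX × 0.84 = 110.04 AUR
110.04 AUR × 7.07 = 777.9828 MYR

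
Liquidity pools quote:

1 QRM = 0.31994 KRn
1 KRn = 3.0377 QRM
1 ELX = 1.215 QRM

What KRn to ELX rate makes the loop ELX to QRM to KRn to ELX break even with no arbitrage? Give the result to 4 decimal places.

2.5725

Known legs of the cycle: 1.215 × 0.31994 = 0.3887271
For no arbitrage the full-cycle product must be 1, so the missing rate is 1 / 0.3887271 ≈ 2.572499.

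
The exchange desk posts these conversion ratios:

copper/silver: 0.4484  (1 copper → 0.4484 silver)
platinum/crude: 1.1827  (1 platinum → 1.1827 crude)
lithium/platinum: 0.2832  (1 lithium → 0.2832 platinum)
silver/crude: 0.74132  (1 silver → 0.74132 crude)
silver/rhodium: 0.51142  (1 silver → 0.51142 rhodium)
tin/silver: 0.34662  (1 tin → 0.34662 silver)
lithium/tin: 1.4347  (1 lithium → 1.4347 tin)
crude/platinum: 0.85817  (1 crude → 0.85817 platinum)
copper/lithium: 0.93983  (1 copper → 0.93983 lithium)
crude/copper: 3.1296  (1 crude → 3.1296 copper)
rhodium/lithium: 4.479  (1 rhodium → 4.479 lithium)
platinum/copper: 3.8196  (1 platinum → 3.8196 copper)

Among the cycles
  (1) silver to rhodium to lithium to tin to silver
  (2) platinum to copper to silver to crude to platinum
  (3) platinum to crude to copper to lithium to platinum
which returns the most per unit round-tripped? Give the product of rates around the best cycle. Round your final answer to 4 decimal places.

(1) 0.51142 × 4.479 × 1.4347 × 0.34662 = 1.13913
(2) 3.8196 × 0.4484 × 0.74132 × 0.85817 = 1.08959
(3) 1.1827 × 3.1296 × 0.93983 × 0.2832 = 0.98516
Highest is cycle (1) at 1.1391 (>1, arbitrage).

1.1391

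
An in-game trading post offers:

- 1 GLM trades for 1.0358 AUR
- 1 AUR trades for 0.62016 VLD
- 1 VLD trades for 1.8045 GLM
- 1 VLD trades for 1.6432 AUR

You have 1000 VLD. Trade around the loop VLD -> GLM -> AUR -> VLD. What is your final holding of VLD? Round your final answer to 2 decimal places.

1159.14

1000 VLD × 1.8045 = 1804.5 GLM
1804.5 GLM × 1.0358 = 1869.1011 AUR
1869.1011 AUR × 0.62016 = 1159.141738176 VLD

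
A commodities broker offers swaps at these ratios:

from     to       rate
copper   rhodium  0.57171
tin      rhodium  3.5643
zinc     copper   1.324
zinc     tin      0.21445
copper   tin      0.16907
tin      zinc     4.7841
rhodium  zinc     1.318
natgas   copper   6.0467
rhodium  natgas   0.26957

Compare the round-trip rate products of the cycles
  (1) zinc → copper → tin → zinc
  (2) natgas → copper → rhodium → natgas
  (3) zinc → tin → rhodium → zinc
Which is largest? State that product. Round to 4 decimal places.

(1) 1.324 × 0.16907 × 4.7841 = 1.07091
(2) 6.0467 × 0.57171 × 0.26957 = 0.93189
(3) 0.21445 × 3.5643 × 1.318 = 1.00743
Highest is cycle (1) at 1.0709 (>1, arbitrage).

1.0709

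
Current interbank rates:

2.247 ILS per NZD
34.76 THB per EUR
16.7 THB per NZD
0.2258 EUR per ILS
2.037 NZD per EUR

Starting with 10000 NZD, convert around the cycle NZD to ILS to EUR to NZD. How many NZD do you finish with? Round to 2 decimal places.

10335.18

10000 NZD × 2.247 = 22470 ILS
22470 ILS × 0.2258 = 5073.726 EUR
5073.726 EUR × 2.037 = 10335.179862 NZD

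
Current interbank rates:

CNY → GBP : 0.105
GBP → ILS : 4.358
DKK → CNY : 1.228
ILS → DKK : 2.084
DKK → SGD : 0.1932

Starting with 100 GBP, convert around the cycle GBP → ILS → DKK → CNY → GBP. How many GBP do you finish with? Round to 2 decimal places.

117.10

100 GBP × 4.358 = 435.8 ILS
435.8 ILS × 2.084 = 908.2072 DKK
908.2072 DKK × 1.228 = 1115.2784416 CNY
1115.2784416 CNY × 0.105 = 117.104236368 GBP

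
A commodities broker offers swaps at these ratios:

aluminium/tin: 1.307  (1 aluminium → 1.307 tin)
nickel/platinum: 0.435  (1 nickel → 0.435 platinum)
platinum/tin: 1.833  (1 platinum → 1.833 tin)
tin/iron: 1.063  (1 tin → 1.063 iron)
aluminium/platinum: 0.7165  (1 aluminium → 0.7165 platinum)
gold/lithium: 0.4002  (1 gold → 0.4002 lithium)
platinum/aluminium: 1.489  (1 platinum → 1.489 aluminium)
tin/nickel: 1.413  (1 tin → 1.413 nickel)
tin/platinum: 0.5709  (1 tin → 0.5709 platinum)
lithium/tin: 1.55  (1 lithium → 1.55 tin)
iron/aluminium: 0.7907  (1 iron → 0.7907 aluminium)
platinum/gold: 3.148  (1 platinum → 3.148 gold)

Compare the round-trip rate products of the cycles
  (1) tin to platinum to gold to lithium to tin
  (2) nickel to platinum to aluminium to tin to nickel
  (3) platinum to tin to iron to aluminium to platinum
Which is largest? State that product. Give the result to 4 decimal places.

(1) 0.5709 × 3.148 × 0.4002 × 1.55 = 1.11482
(2) 0.435 × 1.489 × 1.307 × 1.413 = 1.19619
(3) 1.833 × 1.063 × 0.7907 × 0.7165 = 1.10388
Highest is cycle (2) at 1.1962 (>1, arbitrage).

1.1962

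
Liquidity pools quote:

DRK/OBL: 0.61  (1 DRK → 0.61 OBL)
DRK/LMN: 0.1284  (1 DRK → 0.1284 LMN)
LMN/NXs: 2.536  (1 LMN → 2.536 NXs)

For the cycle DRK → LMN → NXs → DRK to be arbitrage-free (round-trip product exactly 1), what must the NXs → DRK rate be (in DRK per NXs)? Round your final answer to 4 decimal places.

Known legs of the cycle: 0.1284 × 2.536 = 0.3256224
For no arbitrage the full-cycle product must be 1, so the missing rate is 1 / 0.3256224 ≈ 3.071042.

3.0710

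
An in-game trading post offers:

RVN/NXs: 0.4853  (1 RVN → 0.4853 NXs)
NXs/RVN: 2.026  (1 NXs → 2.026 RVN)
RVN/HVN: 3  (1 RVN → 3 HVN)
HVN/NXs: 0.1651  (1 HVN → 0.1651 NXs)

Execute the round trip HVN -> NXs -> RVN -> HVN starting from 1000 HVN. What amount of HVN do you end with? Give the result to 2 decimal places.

1000 HVN × 0.1651 = 165.1 NXs
165.1 NXs × 2.026 = 334.4926 RVN
334.4926 RVN × 3 = 1003.4778 HVN

1003.48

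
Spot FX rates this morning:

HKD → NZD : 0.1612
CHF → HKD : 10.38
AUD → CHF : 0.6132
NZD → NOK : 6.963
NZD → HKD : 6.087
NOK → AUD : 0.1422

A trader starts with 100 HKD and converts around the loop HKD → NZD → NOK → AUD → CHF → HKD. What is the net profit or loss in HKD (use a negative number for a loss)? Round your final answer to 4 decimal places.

1.5922

100 HKD × 0.1612 = 16.12 NZD
16.12 NZD × 6.963 = 112.24356 NOK
112.24356 NOK × 0.1422 = 15.961034232 AUD
15.961034232 AUD × 0.6132 = 9.7873061910624 CHF
9.7873061910624 CHF × 10.38 = 101.592238263227712 HKD
Net change: 101.592238263227712 − 100 = 1.592238263227712 HKD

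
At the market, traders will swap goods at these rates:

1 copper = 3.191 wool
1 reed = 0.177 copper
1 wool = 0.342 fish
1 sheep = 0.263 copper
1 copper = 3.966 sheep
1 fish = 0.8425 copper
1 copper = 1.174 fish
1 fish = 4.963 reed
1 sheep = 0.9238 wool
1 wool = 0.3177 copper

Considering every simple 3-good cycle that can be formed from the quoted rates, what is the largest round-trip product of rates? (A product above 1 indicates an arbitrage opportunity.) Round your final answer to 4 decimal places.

1.1640

wool→copper→sheep→wool: 0.3177 × 3.966 × 0.9238 = 1.16399
fish→reed→copper→fish: 4.963 × 0.177 × 1.174 = 1.03130
wool→fish→copper→wool: 0.342 × 0.8425 × 3.191 = 0.91944
Maximum is wool→copper→sheep→wool at 1.1640; arbitrage exists.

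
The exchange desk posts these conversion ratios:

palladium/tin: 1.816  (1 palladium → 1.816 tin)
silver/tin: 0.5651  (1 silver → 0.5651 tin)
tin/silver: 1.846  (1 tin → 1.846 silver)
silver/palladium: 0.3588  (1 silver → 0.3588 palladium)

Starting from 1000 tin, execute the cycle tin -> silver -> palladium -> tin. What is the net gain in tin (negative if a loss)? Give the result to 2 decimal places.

1000 tin × 1.846 = 1846 silver
1846 silver × 0.3588 = 662.3448 palladium
662.3448 palladium × 1.816 = 1202.8181568 tin
Net change: 1202.8181568 − 1000 = 202.8181568 tin

202.82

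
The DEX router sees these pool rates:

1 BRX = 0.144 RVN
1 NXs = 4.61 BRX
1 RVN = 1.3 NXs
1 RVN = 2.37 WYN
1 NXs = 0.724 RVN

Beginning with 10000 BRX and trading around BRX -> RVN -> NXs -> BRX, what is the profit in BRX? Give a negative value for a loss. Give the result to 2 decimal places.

-1370.08

10000 BRX × 0.144 = 1440 RVN
1440 RVN × 1.3 = 1872 NXs
1872 NXs × 4.61 = 8629.92 BRX
Net change: 8629.92 − 10000 = -1370.08 BRX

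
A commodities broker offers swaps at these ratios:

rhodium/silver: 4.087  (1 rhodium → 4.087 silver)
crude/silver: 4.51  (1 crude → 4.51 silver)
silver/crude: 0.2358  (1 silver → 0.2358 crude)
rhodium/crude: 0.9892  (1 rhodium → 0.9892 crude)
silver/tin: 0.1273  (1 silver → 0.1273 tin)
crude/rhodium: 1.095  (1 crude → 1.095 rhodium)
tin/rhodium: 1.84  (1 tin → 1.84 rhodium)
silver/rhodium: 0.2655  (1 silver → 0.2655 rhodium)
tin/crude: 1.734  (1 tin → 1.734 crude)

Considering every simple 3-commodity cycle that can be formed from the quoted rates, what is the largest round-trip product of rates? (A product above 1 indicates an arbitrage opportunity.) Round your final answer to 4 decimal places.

crude→silver→rhodium→crude: 4.51 × 0.2655 × 0.9892 = 1.18447
crude→rhodium→silver→crude: 1.095 × 4.087 × 0.2358 = 1.05527
crude→silver→tin→crude: 4.51 × 0.1273 × 1.734 = 0.99553
silver→tin→rhodium→silver: 0.1273 × 1.84 × 4.087 = 0.95731
Maximum is crude→silver→rhodium→crude at 1.1845; arbitrage exists.

1.1845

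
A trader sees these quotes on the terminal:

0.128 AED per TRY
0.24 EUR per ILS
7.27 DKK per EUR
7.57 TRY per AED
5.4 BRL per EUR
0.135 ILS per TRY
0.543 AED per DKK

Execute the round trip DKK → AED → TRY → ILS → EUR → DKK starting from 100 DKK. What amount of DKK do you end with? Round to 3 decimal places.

100 DKK × 0.543 = 54.3 AED
54.3 AED × 7.57 = 411.051 TRY
411.051 TRY × 0.135 = 55.491885 ILS
55.491885 ILS × 0.24 = 13.3180524 EUR
13.3180524 EUR × 7.27 = 96.822240948 DKK

96.822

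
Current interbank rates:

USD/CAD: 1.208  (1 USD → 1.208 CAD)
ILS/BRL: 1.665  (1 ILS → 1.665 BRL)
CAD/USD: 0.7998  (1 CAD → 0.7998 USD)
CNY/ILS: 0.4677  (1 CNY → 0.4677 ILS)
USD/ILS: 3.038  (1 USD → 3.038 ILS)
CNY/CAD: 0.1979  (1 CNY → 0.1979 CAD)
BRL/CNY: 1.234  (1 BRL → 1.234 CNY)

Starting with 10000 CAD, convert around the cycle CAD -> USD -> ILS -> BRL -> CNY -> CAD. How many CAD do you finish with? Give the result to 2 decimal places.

10000 CAD × 0.7998 = 7998 USD
7998 USD × 3.038 = 24297.924 ILS
24297.924 ILS × 1.665 = 40456.04346 BRL
40456.04346 BRL × 1.234 = 49922.75762964 CNY
49922.75762964 CNY × 0.1979 = 9879.713734905756 CAD

9879.71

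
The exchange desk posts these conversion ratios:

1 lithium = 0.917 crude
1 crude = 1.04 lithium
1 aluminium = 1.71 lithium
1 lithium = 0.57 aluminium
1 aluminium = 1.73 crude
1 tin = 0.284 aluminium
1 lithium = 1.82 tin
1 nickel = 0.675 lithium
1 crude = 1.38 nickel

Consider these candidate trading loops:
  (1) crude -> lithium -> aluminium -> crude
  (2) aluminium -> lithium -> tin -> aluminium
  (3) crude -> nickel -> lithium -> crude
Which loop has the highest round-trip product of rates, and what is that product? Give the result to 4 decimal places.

(1) 1.04 × 0.57 × 1.73 = 1.02554
(2) 1.71 × 1.82 × 0.284 = 0.88386
(3) 1.38 × 0.675 × 0.917 = 0.85419
Highest is cycle (1) at 1.0255 (>1, arbitrage).

1.0255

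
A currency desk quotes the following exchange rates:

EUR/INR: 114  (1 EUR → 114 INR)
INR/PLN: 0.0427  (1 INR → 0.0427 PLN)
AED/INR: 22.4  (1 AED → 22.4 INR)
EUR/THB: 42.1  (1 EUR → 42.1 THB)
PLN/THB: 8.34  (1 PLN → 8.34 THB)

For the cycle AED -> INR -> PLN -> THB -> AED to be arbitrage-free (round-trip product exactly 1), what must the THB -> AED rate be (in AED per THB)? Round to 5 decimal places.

0.12536

Known legs of the cycle: 22.4 × 0.0427 × 8.34 = 7.9770432
For no arbitrage the full-cycle product must be 1, so the missing rate is 1 / 7.9770432 ≈ 0.1253597.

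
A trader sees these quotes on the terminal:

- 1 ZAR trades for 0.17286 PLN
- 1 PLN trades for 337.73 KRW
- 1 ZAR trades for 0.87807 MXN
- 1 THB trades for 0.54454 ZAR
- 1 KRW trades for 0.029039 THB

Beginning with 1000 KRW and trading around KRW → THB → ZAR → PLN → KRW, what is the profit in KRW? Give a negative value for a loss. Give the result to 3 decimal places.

-76.843

1000 KRW × 0.029039 = 29.039 THB
29.039 THB × 0.54454 = 15.81289706 ZAR
15.81289706 ZAR × 0.17286 = 2.7334173857916 PLN
2.7334173857916 PLN × 337.73 = 923.157053703397068 KRW
Net change: 923.157053703397068 − 1000 = -76.842946296602932 KRW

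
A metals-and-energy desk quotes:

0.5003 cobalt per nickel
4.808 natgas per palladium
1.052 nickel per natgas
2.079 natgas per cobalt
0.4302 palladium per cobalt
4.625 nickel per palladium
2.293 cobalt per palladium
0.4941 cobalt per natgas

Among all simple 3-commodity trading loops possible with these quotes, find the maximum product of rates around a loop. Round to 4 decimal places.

nickel→cobalt→natgas→nickel: 0.5003 × 2.079 × 1.052 = 1.09421
palladium→natgas→cobalt→palladium: 4.808 × 0.4941 × 0.4302 = 1.02200
palladium→nickel→cobalt→palladium: 4.625 × 0.5003 × 0.4302 = 0.99543
Maximum is nickel→cobalt→natgas→nickel at 1.0942; arbitrage exists.

1.0942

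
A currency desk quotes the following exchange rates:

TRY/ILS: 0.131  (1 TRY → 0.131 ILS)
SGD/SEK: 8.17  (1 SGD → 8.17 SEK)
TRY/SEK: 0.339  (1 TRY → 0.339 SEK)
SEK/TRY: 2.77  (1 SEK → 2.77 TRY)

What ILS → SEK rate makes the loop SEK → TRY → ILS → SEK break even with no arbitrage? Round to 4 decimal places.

Known legs of the cycle: 2.77 × 0.131 = 0.36287
For no arbitrage the full-cycle product must be 1, so the missing rate is 1 / 0.36287 ≈ 2.755808.

2.7558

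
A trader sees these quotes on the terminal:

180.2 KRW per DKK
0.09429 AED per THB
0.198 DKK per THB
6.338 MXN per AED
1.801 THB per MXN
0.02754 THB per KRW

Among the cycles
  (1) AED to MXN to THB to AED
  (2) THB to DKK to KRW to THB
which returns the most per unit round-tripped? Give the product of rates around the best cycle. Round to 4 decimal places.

1.0763

(1) 6.338 × 1.801 × 0.09429 = 1.07630
(2) 0.198 × 180.2 × 0.02754 = 0.98262
Highest is cycle (1) at 1.0763 (>1, arbitrage).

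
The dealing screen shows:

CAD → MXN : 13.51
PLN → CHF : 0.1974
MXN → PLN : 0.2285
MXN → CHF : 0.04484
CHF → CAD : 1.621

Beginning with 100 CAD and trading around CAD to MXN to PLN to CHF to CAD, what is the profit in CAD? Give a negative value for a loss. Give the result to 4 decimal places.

-1.2194

100 CAD × 13.51 = 1351 MXN
1351 MXN × 0.2285 = 308.7035 PLN
308.7035 PLN × 0.1974 = 60.9380709 CHF
60.9380709 CHF × 1.621 = 98.7806129289 CAD
Net change: 98.7806129289 − 100 = -1.2193870711 CAD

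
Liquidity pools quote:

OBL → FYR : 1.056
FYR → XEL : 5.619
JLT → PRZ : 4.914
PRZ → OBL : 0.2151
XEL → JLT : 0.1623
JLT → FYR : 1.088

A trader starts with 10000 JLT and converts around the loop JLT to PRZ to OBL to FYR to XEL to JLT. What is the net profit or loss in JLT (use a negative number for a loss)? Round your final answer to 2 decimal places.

10000 JLT × 4.914 = 49140 PRZ
49140 PRZ × 0.2151 = 10570.014 OBL
10570.014 OBL × 1.056 = 11161.934784 FYR
11161.934784 FYR × 5.619 = 62718.911551296 XEL
62718.911551296 XEL × 0.1623 = 10179.2793447753408 JLT
Net change: 10179.2793447753408 − 10000 = 179.2793447753408 JLT

179.28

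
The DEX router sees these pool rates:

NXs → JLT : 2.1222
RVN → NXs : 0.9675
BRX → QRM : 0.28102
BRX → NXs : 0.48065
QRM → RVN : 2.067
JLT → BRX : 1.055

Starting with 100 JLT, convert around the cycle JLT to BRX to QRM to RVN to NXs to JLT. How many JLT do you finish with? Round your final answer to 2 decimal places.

125.83

100 JLT × 1.055 = 105.5 BRX
105.5 BRX × 0.28102 = 29.64761 QRM
29.64761 QRM × 2.067 = 61.28160987 RVN
61.28160987 RVN × 0.9675 = 59.289957549225 NXs
59.289957549225 NXs × 2.1222 = 125.825147910965295 JLT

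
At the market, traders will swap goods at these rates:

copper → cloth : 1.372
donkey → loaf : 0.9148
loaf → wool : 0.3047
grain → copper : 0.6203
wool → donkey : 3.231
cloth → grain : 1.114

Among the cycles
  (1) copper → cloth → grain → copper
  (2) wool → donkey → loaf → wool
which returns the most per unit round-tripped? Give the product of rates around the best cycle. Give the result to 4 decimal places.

(1) 1.372 × 1.114 × 0.6203 = 0.94807
(2) 3.231 × 0.9148 × 0.3047 = 0.90061
Highest is cycle (1) at 0.9481 (≤1, no arbitrage).

0.9481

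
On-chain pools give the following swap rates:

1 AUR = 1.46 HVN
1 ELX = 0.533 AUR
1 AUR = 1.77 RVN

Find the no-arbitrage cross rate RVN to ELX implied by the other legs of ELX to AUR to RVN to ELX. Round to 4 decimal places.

1.0600

Known legs of the cycle: 0.533 × 1.77 = 0.94341
For no arbitrage the full-cycle product must be 1, so the missing rate is 1 / 0.94341 ≈ 1.059985.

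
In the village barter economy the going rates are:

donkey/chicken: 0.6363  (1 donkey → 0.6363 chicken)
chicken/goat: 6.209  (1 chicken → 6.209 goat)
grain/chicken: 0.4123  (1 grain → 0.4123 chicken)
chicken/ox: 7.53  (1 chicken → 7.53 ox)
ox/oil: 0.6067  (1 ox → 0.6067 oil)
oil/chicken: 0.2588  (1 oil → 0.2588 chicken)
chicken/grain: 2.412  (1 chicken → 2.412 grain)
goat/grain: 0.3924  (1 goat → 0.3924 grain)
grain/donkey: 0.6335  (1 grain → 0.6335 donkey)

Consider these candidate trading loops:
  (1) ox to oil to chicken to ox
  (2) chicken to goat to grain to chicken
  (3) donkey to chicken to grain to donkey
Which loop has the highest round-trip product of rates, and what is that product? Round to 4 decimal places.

1.1823

(1) 0.6067 × 0.2588 × 7.53 = 1.18232
(2) 6.209 × 0.3924 × 0.4123 = 1.00453
(3) 0.6363 × 2.412 × 0.6335 = 0.97227
Highest is cycle (1) at 1.1823 (>1, arbitrage).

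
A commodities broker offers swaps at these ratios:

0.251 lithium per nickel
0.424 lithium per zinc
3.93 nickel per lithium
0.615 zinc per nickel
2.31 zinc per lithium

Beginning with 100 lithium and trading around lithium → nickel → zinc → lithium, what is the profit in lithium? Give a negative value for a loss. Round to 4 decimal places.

100 lithium × 3.93 = 393 nickel
393 nickel × 0.615 = 241.695 zinc
241.695 zinc × 0.424 = 102.47868 lithium
Net change: 102.47868 − 100 = 2.47868 lithium

2.4787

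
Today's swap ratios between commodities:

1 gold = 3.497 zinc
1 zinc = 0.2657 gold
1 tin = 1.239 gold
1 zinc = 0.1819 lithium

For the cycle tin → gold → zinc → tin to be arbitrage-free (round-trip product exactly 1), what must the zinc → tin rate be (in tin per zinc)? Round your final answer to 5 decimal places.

0.23080

Known legs of the cycle: 1.239 × 3.497 = 4.332783
For no arbitrage the full-cycle product must be 1, so the missing rate is 1 / 4.332783 ≈ 0.2307985.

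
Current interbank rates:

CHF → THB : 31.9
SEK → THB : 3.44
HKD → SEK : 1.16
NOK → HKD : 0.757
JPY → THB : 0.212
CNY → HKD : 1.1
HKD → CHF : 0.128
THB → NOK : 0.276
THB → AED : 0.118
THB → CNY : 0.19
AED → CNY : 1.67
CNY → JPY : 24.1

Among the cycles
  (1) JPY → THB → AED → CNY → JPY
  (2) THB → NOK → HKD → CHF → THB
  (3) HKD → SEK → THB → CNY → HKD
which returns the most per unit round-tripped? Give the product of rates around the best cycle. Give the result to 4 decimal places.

1.0068

(1) 0.212 × 0.118 × 1.67 × 24.1 = 1.00682
(2) 0.276 × 0.757 × 0.128 × 31.9 = 0.85311
(3) 1.16 × 3.44 × 0.19 × 1.1 = 0.83399
Highest is cycle (1) at 1.0068 (>1, arbitrage).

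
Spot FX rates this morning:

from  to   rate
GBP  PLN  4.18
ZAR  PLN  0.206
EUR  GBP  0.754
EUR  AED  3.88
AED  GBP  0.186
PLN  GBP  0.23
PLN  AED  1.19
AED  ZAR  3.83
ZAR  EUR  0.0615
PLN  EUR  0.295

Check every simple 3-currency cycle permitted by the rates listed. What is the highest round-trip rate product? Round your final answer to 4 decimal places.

AED→ZAR→PLN→AED: 3.83 × 0.206 × 1.19 = 0.93889
GBP→PLN→EUR→GBP: 4.18 × 0.295 × 0.754 = 0.92976
AED→GBP→PLN→AED: 0.186 × 4.18 × 1.19 = 0.92520
AED→ZAR→EUR→AED: 3.83 × 0.0615 × 3.88 = 0.91391
Maximum is AED→ZAR→PLN→AED at 0.9389; no arbitrage — every cycle loses value.

0.9389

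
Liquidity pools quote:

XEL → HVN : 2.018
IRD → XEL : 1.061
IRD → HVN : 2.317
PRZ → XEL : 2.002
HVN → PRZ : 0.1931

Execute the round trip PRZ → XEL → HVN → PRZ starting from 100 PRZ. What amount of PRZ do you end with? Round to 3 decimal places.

78.013

100 PRZ × 2.002 = 200.2 XEL
200.2 XEL × 2.018 = 404.0036 HVN
404.0036 HVN × 0.1931 = 78.01309516 PRZ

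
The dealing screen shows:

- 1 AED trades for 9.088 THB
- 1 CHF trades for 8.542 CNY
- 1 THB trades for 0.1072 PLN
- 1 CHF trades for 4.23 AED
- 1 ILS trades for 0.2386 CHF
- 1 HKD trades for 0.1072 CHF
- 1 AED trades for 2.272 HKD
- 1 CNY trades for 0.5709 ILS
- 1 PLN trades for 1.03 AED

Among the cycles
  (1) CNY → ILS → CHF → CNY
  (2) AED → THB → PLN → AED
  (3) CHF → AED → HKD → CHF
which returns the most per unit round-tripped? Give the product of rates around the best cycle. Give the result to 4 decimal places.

1.1636

(1) 0.5709 × 0.2386 × 8.542 = 1.16356
(2) 9.088 × 0.1072 × 1.03 = 1.00346
(3) 4.23 × 2.272 × 0.1072 = 1.03025
Highest is cycle (1) at 1.1636 (>1, arbitrage).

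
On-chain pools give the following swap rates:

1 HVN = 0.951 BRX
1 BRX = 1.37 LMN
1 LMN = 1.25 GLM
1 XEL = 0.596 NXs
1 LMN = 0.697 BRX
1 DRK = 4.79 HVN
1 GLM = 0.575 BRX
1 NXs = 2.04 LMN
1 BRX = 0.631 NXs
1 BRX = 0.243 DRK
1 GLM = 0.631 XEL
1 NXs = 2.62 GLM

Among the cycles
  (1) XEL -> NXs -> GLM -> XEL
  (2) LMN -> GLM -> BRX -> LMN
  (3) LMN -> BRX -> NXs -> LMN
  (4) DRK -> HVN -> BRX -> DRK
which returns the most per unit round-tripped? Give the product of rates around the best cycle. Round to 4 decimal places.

1.1069

(1) 0.596 × 2.62 × 0.631 = 0.98532
(2) 1.25 × 0.575 × 1.37 = 0.98469
(3) 0.697 × 0.631 × 2.04 = 0.89721
(4) 4.79 × 0.951 × 0.243 = 1.10694
Highest is cycle (4) at 1.1069 (>1, arbitrage).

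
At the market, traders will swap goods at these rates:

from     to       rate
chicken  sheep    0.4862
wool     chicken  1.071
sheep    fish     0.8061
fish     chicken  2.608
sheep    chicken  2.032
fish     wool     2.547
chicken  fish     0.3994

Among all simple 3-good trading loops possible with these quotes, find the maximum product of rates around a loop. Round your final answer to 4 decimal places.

fish→wool→chicken→fish: 2.547 × 1.071 × 0.3994 = 1.08950
fish→chicken→sheep→fish: 2.608 × 0.4862 × 0.8061 = 1.02214
Maximum is fish→wool→chicken→fish at 1.0895; arbitrage exists.

1.0895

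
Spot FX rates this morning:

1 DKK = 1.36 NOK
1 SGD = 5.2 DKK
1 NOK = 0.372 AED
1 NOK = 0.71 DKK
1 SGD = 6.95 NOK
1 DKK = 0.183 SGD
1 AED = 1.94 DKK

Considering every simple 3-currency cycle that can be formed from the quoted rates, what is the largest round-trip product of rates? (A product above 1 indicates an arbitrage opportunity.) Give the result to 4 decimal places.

0.9815

AED→DKK→NOK→AED: 1.94 × 1.36 × 0.372 = 0.98148
DKK→SGD→NOK→DKK: 0.183 × 6.95 × 0.71 = 0.90301
Maximum is AED→DKK→NOK→AED at 0.9815; no arbitrage — every cycle loses value.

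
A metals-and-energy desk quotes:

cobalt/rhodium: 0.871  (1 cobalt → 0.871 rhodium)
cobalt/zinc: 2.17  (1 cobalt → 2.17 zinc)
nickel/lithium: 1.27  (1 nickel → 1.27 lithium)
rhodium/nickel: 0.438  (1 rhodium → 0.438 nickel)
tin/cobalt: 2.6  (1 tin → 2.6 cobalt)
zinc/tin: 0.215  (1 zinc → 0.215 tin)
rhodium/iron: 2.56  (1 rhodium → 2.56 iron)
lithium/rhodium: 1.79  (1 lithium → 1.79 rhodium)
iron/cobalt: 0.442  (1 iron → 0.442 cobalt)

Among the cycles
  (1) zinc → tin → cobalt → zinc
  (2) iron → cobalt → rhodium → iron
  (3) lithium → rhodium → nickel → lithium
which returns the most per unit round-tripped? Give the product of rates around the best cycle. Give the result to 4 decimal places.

(1) 0.215 × 2.6 × 2.17 = 1.21303
(2) 0.442 × 0.871 × 2.56 = 0.98555
(3) 1.79 × 0.438 × 1.27 = 0.99571
Highest is cycle (1) at 1.2130 (>1, arbitrage).

1.2130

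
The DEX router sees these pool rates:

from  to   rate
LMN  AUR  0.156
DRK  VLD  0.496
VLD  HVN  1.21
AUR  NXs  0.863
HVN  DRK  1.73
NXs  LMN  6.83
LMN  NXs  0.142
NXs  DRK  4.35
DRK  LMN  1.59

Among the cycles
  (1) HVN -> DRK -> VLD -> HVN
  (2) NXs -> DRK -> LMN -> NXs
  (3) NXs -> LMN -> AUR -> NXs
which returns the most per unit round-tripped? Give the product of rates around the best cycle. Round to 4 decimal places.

(1) 1.73 × 0.496 × 1.21 = 1.03828
(2) 4.35 × 1.59 × 0.142 = 0.98214
(3) 6.83 × 0.156 × 0.863 = 0.91951
Highest is cycle (1) at 1.0383 (>1, arbitrage).

1.0383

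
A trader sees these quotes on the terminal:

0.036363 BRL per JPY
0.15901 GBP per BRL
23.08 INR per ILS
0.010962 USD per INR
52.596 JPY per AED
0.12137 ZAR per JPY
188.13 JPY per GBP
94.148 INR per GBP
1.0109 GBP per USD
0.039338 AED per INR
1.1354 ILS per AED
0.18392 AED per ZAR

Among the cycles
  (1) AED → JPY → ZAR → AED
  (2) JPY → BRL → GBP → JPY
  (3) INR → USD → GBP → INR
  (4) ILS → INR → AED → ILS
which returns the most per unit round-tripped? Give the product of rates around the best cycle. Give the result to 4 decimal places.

(1) 52.596 × 0.12137 × 0.18392 = 1.17407
(2) 0.036363 × 0.15901 × 188.13 = 1.08778
(3) 0.010962 × 1.0109 × 94.148 = 1.04330
(4) 23.08 × 0.039338 × 1.1354 = 1.03085
Highest is cycle (1) at 1.1741 (>1, arbitrage).

1.1741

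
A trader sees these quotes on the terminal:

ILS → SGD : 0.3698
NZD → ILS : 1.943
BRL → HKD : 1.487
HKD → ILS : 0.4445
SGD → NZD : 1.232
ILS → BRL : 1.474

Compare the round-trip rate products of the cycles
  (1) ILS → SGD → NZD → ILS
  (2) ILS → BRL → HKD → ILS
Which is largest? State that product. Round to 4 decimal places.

0.9743

(1) 0.3698 × 1.232 × 1.943 = 0.88522
(2) 1.474 × 1.487 × 0.4445 = 0.97427
Highest is cycle (2) at 0.9743 (≤1, no arbitrage).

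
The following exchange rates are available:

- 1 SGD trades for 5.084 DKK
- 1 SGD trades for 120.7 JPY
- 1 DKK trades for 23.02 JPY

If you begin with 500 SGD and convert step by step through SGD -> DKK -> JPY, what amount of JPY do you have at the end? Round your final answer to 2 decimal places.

58516.84

500 SGD × 5.084 = 2542 DKK
2542 DKK × 23.02 = 58516.84 JPY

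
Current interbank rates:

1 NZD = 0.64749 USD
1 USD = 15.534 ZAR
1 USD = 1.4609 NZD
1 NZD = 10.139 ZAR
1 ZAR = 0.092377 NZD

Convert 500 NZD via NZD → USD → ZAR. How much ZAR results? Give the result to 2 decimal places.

500 NZD × 0.64749 = 323.745 USD
323.745 USD × 15.534 = 5029.05483 ZAR

5029.05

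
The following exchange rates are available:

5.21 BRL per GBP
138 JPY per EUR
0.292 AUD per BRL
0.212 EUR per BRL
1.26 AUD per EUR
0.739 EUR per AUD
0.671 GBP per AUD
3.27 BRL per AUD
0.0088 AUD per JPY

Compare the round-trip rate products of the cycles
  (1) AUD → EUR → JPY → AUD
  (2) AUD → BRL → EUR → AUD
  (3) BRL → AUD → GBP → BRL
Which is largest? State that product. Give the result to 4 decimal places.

(1) 0.739 × 138 × 0.0088 = 0.89744
(2) 3.27 × 0.212 × 1.26 = 0.87348
(3) 0.292 × 0.671 × 5.21 = 1.02081
Highest is cycle (3) at 1.0208 (>1, arbitrage).

1.0208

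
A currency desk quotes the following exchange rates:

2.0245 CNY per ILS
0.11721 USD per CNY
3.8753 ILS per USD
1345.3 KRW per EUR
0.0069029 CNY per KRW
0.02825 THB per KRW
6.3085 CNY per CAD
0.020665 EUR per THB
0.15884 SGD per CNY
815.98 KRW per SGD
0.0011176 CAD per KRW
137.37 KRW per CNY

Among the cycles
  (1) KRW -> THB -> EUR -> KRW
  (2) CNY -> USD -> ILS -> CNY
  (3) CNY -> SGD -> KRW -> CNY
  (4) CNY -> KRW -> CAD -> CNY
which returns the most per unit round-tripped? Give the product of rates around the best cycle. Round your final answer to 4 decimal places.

0.9685

(1) 0.02825 × 0.020665 × 1345.3 = 0.78537
(2) 0.11721 × 3.8753 × 2.0245 = 0.91958
(3) 0.15884 × 815.98 × 0.0069029 = 0.89469
(4) 137.37 × 0.0011176 × 6.3085 = 0.96851
Highest is cycle (4) at 0.9685 (≤1, no arbitrage).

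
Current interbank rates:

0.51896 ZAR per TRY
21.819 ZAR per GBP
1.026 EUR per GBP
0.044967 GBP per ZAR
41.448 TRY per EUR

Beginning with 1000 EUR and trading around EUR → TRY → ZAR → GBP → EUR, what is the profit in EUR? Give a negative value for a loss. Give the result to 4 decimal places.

1000 EUR × 41.448 = 41448 TRY
41448 TRY × 0.51896 = 21509.85408 ZAR
21509.85408 ZAR × 0.044967 = 967.23360841536 GBP
967.23360841536 GBP × 1.026 = 992.38168223415936 EUR
Net change: 992.38168223415936 − 1000 = -7.61831776584064 EUR

-7.6183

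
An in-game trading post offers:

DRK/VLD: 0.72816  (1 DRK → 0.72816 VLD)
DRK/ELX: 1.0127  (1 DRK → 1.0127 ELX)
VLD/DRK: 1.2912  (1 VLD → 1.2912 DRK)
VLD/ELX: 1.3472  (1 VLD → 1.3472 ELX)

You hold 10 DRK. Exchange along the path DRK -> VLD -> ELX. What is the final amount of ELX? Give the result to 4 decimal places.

9.8098

10 DRK × 0.72816 = 7.2816 VLD
7.2816 VLD × 1.3472 = 9.80977152 ELX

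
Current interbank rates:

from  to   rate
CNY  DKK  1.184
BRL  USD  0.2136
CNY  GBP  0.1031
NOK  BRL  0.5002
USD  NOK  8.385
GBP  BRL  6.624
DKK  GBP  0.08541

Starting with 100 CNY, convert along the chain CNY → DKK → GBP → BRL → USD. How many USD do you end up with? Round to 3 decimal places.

14.308

100 CNY × 1.184 = 118.4 DKK
118.4 DKK × 0.08541 = 10.112544 GBP
10.112544 GBP × 6.624 = 66.985491456 BRL
66.985491456 BRL × 0.2136 = 14.3081009750016 USD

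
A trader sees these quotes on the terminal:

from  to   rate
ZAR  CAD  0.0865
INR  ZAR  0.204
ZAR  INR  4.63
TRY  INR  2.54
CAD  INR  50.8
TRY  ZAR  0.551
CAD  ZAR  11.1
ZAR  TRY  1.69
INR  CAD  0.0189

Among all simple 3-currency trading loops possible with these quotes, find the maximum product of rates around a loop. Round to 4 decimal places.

0.9713

CAD→ZAR→INR→CAD: 11.1 × 4.63 × 0.0189 = 0.97133
CAD→INR→ZAR→CAD: 50.8 × 0.204 × 0.0865 = 0.89642
TRY→INR→ZAR→TRY: 2.54 × 0.204 × 1.69 = 0.87569
Maximum is CAD→ZAR→INR→CAD at 0.9713; no arbitrage — every cycle loses value.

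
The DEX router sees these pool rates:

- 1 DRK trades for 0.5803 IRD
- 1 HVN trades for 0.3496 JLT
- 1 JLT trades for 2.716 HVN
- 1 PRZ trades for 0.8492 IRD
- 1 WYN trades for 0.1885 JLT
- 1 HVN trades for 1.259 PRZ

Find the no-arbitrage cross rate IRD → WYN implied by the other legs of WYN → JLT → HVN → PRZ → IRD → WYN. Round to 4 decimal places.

1.8269

Known legs of the cycle: 0.1885 × 2.716 × 1.259 × 0.8492 = 0.5473647627448
For no arbitrage the full-cycle product must be 1, so the missing rate is 1 / 0.5473647627448 ≈ 1.826935.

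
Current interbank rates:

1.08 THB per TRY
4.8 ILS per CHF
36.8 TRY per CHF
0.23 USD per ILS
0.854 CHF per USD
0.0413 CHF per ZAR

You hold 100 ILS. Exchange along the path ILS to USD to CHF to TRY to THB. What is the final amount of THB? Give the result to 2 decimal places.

780.65

100 ILS × 0.23 = 23 USD
23 USD × 0.854 = 19.642 CHF
19.642 CHF × 36.8 = 722.8256 TRY
722.8256 TRY × 1.08 = 780.651648 THB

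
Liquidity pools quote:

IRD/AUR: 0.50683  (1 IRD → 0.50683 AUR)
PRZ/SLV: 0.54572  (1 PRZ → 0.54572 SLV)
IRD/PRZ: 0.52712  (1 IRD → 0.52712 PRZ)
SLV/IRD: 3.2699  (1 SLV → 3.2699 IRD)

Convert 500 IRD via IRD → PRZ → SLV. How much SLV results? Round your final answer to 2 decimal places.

500 IRD × 0.52712 = 263.56 PRZ
263.56 PRZ × 0.54572 = 143.8299632 SLV

143.83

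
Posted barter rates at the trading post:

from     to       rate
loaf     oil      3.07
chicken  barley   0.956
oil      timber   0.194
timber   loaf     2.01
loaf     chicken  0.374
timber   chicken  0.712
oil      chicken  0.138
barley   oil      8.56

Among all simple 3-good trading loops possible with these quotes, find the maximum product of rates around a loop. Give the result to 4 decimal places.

1.1971

timber→loaf→oil→timber: 2.01 × 3.07 × 0.194 = 1.19712
chicken→barley→oil→chicken: 0.956 × 8.56 × 0.138 = 1.12930
Maximum is timber→loaf→oil→timber at 1.1971; arbitrage exists.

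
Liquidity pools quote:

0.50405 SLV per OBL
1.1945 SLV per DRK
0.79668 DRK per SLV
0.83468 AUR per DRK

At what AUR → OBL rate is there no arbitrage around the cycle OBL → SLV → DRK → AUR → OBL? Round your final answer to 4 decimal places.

2.9835

Known legs of the cycle: 0.50405 × 0.79668 × 0.83468 = 0.33517957129272
For no arbitrage the full-cycle product must be 1, so the missing rate is 1 / 0.33517957129272 ≈ 2.983475.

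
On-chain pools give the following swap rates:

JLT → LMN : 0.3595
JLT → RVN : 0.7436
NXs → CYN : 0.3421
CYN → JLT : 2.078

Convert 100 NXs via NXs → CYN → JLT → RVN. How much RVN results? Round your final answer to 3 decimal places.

100 NXs × 0.3421 = 34.21 CYN
34.21 CYN × 2.078 = 71.08838 JLT
71.08838 JLT × 0.7436 = 52.861319368 RVN

52.861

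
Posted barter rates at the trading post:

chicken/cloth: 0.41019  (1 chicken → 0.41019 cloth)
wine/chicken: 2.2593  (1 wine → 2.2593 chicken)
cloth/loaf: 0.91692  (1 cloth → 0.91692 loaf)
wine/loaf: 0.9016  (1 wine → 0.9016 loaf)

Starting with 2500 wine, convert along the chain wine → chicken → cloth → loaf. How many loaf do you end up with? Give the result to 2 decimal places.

2124.37

2500 wine × 2.2593 = 5648.25 chicken
5648.25 chicken × 0.41019 = 2316.8556675 cloth
2316.8556675 cloth × 0.91692 = 2124.3712986441 loaf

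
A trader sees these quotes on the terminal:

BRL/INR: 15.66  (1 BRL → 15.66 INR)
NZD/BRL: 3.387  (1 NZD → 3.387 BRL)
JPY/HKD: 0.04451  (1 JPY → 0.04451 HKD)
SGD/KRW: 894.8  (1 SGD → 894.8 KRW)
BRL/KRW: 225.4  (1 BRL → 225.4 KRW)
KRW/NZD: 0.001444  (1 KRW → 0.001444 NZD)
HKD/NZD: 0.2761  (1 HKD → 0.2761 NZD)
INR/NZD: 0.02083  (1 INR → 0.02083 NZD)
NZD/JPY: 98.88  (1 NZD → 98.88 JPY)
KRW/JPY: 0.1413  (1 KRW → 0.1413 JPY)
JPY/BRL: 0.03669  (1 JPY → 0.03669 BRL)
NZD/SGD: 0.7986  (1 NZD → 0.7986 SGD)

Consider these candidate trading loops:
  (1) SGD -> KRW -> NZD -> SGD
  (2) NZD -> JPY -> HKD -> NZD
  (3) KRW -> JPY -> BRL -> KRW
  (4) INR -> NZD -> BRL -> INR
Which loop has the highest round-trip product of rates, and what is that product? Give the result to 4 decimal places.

(1) 894.8 × 0.001444 × 0.7986 = 1.03186
(2) 98.88 × 0.04451 × 0.2761 = 1.21516
(3) 0.1413 × 0.03669 × 225.4 = 1.16854
(4) 0.02083 × 3.387 × 15.66 = 1.10483
Highest is cycle (2) at 1.2152 (>1, arbitrage).

1.2152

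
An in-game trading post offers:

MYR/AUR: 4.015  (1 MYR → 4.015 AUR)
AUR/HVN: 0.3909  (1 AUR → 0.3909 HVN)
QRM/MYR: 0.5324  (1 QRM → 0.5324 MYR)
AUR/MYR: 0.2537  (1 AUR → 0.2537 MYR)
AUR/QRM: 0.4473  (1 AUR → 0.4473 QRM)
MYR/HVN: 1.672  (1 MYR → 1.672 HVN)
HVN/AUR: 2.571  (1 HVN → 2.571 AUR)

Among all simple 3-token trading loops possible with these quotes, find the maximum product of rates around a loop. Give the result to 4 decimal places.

AUR→MYR→HVN→AUR: 0.2537 × 1.672 × 2.571 = 1.09058
QRM→MYR→AUR→QRM: 0.5324 × 4.015 × 0.4473 = 0.95614
Maximum is AUR→MYR→HVN→AUR at 1.0906; arbitrage exists.

1.0906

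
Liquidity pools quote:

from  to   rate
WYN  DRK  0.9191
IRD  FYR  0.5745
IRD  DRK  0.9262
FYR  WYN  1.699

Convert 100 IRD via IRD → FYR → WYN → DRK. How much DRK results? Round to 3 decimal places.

100 IRD × 0.5745 = 57.45 FYR
57.45 FYR × 1.699 = 97.60755 WYN
97.60755 WYN × 0.9191 = 89.711099205 DRK

89.711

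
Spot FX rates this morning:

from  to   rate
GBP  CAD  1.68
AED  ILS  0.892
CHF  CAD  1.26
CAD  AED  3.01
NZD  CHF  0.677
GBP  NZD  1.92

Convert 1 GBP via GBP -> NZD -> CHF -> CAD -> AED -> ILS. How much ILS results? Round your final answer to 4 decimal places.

4.3974

1 GBP × 1.92 = 1.92 NZD
1.92 NZD × 0.677 = 1.29984 CHF
1.29984 CHF × 1.26 = 1.6377984 CAD
1.6377984 CAD × 3.01 = 4.929773184 AED
4.929773184 AED × 0.892 = 4.397357680128 ILS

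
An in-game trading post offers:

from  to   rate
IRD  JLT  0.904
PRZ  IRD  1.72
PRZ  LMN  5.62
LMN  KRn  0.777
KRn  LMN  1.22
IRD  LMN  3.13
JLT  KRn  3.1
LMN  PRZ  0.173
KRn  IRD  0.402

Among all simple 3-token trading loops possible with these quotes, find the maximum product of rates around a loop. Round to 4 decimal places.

KRn→IRD→JLT→KRn: 0.402 × 0.904 × 3.1 = 1.12656
LMN→KRn→IRD→LMN: 0.777 × 0.402 × 3.13 = 0.97767
LMN→PRZ→IRD→LMN: 0.173 × 1.72 × 3.13 = 0.93136
Maximum is KRn→IRD→JLT→KRn at 1.1266; arbitrage exists.

1.1266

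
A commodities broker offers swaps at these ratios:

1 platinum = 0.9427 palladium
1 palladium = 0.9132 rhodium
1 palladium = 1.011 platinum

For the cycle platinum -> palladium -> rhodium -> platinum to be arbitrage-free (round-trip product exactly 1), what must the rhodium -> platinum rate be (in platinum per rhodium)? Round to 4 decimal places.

Known legs of the cycle: 0.9427 × 0.9132 = 0.86087364
For no arbitrage the full-cycle product must be 1, so the missing rate is 1 / 0.86087364 ≈ 1.161611.

1.1616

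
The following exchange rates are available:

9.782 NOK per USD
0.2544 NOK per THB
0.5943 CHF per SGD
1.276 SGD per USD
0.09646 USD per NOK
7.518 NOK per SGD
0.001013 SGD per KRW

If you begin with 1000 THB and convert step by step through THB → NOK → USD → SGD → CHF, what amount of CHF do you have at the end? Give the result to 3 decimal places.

18.609

1000 THB × 0.2544 = 254.4 NOK
254.4 NOK × 0.09646 = 24.539424 USD
24.539424 USD × 1.276 = 31.312305024 SGD
31.312305024 SGD × 0.5943 = 18.6089028757632 CHF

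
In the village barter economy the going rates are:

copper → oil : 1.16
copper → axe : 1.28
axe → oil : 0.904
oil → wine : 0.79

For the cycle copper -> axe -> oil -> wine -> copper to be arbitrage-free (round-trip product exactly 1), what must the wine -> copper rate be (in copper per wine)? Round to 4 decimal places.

1.0939

Known legs of the cycle: 1.28 × 0.904 × 0.79 = 0.9141248
For no arbitrage the full-cycle product must be 1, so the missing rate is 1 / 0.9141248 ≈ 1.093943.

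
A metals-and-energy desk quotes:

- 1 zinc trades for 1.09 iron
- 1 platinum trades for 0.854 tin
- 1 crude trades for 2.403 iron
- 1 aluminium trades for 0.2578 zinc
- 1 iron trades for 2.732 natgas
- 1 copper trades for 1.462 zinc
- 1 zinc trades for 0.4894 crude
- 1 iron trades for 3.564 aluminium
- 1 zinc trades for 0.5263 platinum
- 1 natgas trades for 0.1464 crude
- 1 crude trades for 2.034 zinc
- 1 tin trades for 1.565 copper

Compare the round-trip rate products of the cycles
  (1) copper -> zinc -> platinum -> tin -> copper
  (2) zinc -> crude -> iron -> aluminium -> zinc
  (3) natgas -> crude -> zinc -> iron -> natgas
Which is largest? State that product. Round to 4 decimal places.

(1) 1.462 × 0.5263 × 0.854 × 1.565 = 1.02838
(2) 0.4894 × 2.403 × 3.564 × 0.2578 = 1.08053
(3) 0.1464 × 2.034 × 1.09 × 2.732 = 0.88675
Highest is cycle (2) at 1.0805 (>1, arbitrage).

1.0805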